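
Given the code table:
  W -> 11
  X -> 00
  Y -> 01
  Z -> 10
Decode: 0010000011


Decoding:
00 -> X
10 -> Z
00 -> X
00 -> X
11 -> W


Result: XZXXW


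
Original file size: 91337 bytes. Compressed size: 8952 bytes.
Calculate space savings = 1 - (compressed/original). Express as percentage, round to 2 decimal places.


ratio = compressed/original = 8952/91337 = 0.098011
savings = 1 - ratio = 1 - 0.098011 = 0.901989
as a percentage: 0.901989 * 100 = 90.2%

Space savings = 1 - 8952/91337 = 90.2%


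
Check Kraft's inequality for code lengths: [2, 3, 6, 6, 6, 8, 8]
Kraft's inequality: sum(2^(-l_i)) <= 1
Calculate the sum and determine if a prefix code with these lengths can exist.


Sum = 2^(-2) + 2^(-3) + 2^(-6) + 2^(-6) + 2^(-6) + 2^(-8) + 2^(-8)
    = 0.25 + 0.125 + 0.015625 + 0.015625 + 0.015625 + 0.00390625 + 0.00390625
    = 110/256 = 0.4296875
Since 0.4296875 <= 1, Kraft's inequality IS satisfied.
A prefix code with these lengths CAN exist.

Kraft sum = 0.4296875. Satisfied.


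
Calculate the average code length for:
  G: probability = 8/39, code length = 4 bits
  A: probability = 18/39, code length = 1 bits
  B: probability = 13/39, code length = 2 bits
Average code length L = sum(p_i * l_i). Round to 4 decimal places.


Weighted contributions p_i * l_i:
  G: (8/39) * 4 = 32/39
  A: (18/39) * 1 = 18/39
  B: (13/39) * 2 = 26/39
Sum = (32 + 18 + 26)/39 = 76/39

L = 76/39 = 1.9487 bits/symbol


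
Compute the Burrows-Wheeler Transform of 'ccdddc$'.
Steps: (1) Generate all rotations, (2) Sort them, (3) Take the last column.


Rotations (sorted):
  0: $ccdddc -> last char: c
  1: c$ccddd -> last char: d
  2: ccdddc$ -> last char: $
  3: cdddc$c -> last char: c
  4: dc$ccdd -> last char: d
  5: ddc$ccd -> last char: d
  6: dddc$cc -> last char: c


BWT = cd$cddc


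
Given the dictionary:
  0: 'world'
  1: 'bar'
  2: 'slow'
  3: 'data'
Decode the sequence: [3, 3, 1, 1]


Look up each index in the dictionary:
  3 -> 'data'
  3 -> 'data'
  1 -> 'bar'
  1 -> 'bar'

Decoded: "data data bar bar"


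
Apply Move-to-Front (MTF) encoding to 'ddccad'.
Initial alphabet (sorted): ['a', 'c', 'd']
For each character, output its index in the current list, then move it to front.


MTF encoding:
'd': index 2 in ['a', 'c', 'd'] -> ['d', 'a', 'c']
'd': index 0 in ['d', 'a', 'c'] -> ['d', 'a', 'c']
'c': index 2 in ['d', 'a', 'c'] -> ['c', 'd', 'a']
'c': index 0 in ['c', 'd', 'a'] -> ['c', 'd', 'a']
'a': index 2 in ['c', 'd', 'a'] -> ['a', 'c', 'd']
'd': index 2 in ['a', 'c', 'd'] -> ['d', 'a', 'c']


Output: [2, 0, 2, 0, 2, 2]


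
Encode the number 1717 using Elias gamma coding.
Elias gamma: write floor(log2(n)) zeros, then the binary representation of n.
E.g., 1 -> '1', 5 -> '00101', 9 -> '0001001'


num_bits = floor(log2(1717)) + 1 = 11
leading_zeros = num_bits - 1 = 10
binary(1717) = 11010110101

Elias gamma(1717) = '0000000000' + '11010110101' = 000000000011010110101 (21 bits)


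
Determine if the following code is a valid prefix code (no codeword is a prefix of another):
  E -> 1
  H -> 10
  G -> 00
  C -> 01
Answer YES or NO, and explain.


Checking each pair (does one codeword prefix another?):
  E='1' vs H='10': prefix -- VIOLATION

NO -- this is NOT a valid prefix code. E (1) is a prefix of H (10).


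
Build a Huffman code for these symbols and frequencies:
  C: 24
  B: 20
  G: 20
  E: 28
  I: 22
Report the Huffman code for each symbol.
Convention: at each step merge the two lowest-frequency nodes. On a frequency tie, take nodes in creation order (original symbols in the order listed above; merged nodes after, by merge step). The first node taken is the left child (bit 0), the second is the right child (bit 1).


Huffman tree construction:
Step 1: Merge B(20) + G(20) = 40
Step 2: Merge I(22) + C(24) = 46
Step 3: Merge E(28) + (B+G)(40) = 68
Step 4: Merge (I+C)(46) + (E+(B+G))(68) = 114
Read each symbol's code off the tree from the root (left child = 0, right child = 1).

Codes:
  C: 01 (length 2)
  B: 110 (length 3)
  G: 111 (length 3)
  E: 10 (length 2)
  I: 00 (length 2)
Average code length: 268/114 = 2.3509 bits/symbol


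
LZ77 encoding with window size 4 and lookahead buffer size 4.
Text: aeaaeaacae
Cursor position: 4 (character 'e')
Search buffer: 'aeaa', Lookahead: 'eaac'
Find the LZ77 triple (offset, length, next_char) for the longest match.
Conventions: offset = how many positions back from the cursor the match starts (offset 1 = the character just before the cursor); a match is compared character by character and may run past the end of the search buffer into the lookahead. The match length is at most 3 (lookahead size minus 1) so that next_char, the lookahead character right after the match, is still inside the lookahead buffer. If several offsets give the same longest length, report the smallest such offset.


Try each offset into the search buffer:
  offset=1 (pos 3, char 'a'): match length 0
  offset=2 (pos 2, char 'a'): match length 0
  offset=3 (pos 1, char 'e'): match length 3
  offset=4 (pos 0, char 'a'): match length 0
Longest match has length 3 at offset 3.
next_char = character at position 4 + 3 = 7 -> 'c'

Best match: offset=3, length=3 (matching 'eaa' starting at position 1)
LZ77 triple: (3, 3, 'c')


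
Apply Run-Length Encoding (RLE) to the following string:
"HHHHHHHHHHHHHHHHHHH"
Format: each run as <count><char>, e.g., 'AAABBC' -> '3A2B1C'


Scanning runs left to right:
  i=0: run of 'H' x 19 -> '19H'

RLE = 19H


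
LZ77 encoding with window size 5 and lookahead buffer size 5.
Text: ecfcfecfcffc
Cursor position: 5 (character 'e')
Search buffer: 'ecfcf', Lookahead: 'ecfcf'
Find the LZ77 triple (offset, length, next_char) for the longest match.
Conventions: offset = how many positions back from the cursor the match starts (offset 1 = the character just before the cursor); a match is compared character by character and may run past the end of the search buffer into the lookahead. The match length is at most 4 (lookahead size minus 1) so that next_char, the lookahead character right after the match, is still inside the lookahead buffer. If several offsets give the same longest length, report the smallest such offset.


Try each offset into the search buffer:
  offset=1 (pos 4, char 'f'): match length 0
  offset=2 (pos 3, char 'c'): match length 0
  offset=3 (pos 2, char 'f'): match length 0
  offset=4 (pos 1, char 'c'): match length 0
  offset=5 (pos 0, char 'e'): match length 4
Longest match has length 4 at offset 5.
next_char = character at position 5 + 4 = 9 -> 'f'

Best match: offset=5, length=4 (matching 'ecfc' starting at position 0)
LZ77 triple: (5, 4, 'f')


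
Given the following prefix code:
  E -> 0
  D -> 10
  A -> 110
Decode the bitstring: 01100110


Decoding step by step:
Bits 0 -> E
Bits 110 -> A
Bits 0 -> E
Bits 110 -> A


Decoded message: EAEA


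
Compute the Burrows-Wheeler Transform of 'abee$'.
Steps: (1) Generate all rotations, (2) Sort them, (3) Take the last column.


Rotations (sorted):
  0: $abee -> last char: e
  1: abee$ -> last char: $
  2: bee$a -> last char: a
  3: e$abe -> last char: e
  4: ee$ab -> last char: b


BWT = e$aeb


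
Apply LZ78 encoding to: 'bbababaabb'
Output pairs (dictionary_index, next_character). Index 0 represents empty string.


LZ78 encoding steps:
Dictionary: {0: ''}
Step 1: w='' (idx 0), next='b' -> output (0, 'b'), add 'b' as idx 1
Step 2: w='b' (idx 1), next='a' -> output (1, 'a'), add 'ba' as idx 2
Step 3: w='ba' (idx 2), next='b' -> output (2, 'b'), add 'bab' as idx 3
Step 4: w='' (idx 0), next='a' -> output (0, 'a'), add 'a' as idx 4
Step 5: w='a' (idx 4), next='b' -> output (4, 'b'), add 'ab' as idx 5
Step 6: w='b' (idx 1), end of input -> output (1, '')


Encoded: [(0, 'b'), (1, 'a'), (2, 'b'), (0, 'a'), (4, 'b'), (1, '')]


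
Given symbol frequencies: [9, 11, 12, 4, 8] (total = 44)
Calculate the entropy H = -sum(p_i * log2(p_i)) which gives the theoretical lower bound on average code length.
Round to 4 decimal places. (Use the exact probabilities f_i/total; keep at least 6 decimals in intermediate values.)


Per-symbol terms -p_i * log2(p_i) with p_i = f_i/44:
  p = 9/44 = 0.204545: log2(p) = -2.289507, -p*log2(p) = 0.468308
  p = 11/44 = 0.250000: log2(p) = -2.000000, -p*log2(p) = 0.500000
  p = 12/44 = 0.272727: log2(p) = -1.874469, -p*log2(p) = 0.511219
  p = 4/44 = 0.090909: log2(p) = -3.459432, -p*log2(p) = 0.314494
  p = 8/44 = 0.181818: log2(p) = -2.459432, -p*log2(p) = 0.447169
H = 0.468308 + 0.500000 + 0.511219 + 0.314494 + 0.447169 = 2.241190

H = 2.2412 bits/symbol


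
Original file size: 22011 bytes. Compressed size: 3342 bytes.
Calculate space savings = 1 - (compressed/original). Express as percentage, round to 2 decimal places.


ratio = compressed/original = 3342/22011 = 0.151833
savings = 1 - ratio = 1 - 0.151833 = 0.848167
as a percentage: 0.848167 * 100 = 84.82%

Space savings = 1 - 3342/22011 = 84.82%


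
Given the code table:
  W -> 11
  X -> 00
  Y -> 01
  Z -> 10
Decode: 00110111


Decoding:
00 -> X
11 -> W
01 -> Y
11 -> W


Result: XWYW


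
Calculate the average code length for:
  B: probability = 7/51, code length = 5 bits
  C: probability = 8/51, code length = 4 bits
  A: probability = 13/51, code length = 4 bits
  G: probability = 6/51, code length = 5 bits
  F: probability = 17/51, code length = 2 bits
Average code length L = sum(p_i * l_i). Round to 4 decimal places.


Weighted contributions p_i * l_i:
  B: (7/51) * 5 = 35/51
  C: (8/51) * 4 = 32/51
  A: (13/51) * 4 = 52/51
  G: (6/51) * 5 = 30/51
  F: (17/51) * 2 = 34/51
Sum = (35 + 32 + 52 + 30 + 34)/51 = 183/51

L = 183/51 = 3.5882 bits/symbol


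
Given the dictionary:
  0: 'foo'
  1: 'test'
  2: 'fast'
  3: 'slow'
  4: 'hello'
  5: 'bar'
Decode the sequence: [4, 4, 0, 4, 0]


Look up each index in the dictionary:
  4 -> 'hello'
  4 -> 'hello'
  0 -> 'foo'
  4 -> 'hello'
  0 -> 'foo'

Decoded: "hello hello foo hello foo"


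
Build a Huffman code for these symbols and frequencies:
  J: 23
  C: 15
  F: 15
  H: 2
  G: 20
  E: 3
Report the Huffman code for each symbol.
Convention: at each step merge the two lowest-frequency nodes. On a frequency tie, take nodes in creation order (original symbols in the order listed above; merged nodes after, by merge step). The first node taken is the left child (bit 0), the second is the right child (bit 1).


Huffman tree construction:
Step 1: Merge H(2) + E(3) = 5
Step 2: Merge (H+E)(5) + C(15) = 20
Step 3: Merge F(15) + G(20) = 35
Step 4: Merge ((H+E)+C)(20) + J(23) = 43
Step 5: Merge (F+G)(35) + (((H+E)+C)+J)(43) = 78
Read each symbol's code off the tree from the root (left child = 0, right child = 1).

Codes:
  J: 11 (length 2)
  C: 101 (length 3)
  F: 00 (length 2)
  H: 1000 (length 4)
  G: 01 (length 2)
  E: 1001 (length 4)
Average code length: 181/78 = 2.3205 bits/symbol


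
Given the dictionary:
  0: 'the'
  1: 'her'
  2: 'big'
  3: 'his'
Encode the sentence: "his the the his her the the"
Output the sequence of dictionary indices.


Look up each word in the dictionary:
  'his' -> 3
  'the' -> 0
  'the' -> 0
  'his' -> 3
  'her' -> 1
  'the' -> 0
  'the' -> 0

Encoded: [3, 0, 0, 3, 1, 0, 0]


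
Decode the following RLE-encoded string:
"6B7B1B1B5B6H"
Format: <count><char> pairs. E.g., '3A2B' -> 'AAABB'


Expanding each <count><char> pair:
  6B -> 'BBBBBB'
  7B -> 'BBBBBBB'
  1B -> 'B'
  1B -> 'B'
  5B -> 'BBBBB'
  6H -> 'HHHHHH'

Decoded = BBBBBBBBBBBBBBBBBBBBHHHHHH


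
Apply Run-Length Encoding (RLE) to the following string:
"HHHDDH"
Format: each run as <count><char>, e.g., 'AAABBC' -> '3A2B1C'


Scanning runs left to right:
  i=0: run of 'H' x 3 -> '3H'
  i=3: run of 'D' x 2 -> '2D'
  i=5: run of 'H' x 1 -> '1H'

RLE = 3H2D1H


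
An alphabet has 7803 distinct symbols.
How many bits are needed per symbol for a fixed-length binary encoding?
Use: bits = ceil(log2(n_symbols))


log2(7803) = 12.9298
Bracket: 2^12 = 4096 < 7803 <= 2^13 = 8192
So ceil(log2(7803)) = 13

bits = ceil(log2(7803)) = ceil(12.9298) = 13 bits


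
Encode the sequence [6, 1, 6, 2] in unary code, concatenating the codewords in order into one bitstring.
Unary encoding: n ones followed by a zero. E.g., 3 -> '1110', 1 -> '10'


Encode each number as n ones followed by a terminating 0:
  6 -> 1111110 (7 bits)
  1 -> 10 (2 bits)
  6 -> 1111110 (7 bits)
  2 -> 110 (3 bits)
Total length = 7 + 2 + 7 + 3 = 19 bits.

Unary([6, 1, 6, 2]) = 1111110101111110110 (19 bits)


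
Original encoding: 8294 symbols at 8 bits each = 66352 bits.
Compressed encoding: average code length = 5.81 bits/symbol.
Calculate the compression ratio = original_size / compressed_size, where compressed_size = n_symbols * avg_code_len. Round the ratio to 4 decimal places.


original_size = n_symbols * orig_bits = 8294 * 8 = 66352 bits
compressed_size = n_symbols * avg_code_len = 8294 * 5.81 = 48188.14 bits
ratio = original_size / compressed_size = 66352 / 48188.14 = 1.3769

Compression ratio = 1.3769


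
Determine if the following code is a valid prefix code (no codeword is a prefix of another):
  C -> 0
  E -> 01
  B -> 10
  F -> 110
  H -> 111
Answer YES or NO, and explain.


Checking each pair (does one codeword prefix another?):
  C='0' vs E='01': prefix -- VIOLATION

NO -- this is NOT a valid prefix code. C (0) is a prefix of E (01).


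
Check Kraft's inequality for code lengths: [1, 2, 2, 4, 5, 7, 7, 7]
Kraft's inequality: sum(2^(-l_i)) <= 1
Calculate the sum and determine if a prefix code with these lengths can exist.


Sum = 2^(-1) + 2^(-2) + 2^(-2) + 2^(-4) + 2^(-5) + 2^(-7) + 2^(-7) + 2^(-7)
    = 0.5 + 0.25 + 0.25 + 0.0625 + 0.03125 + 0.0078125 + 0.0078125 + 0.0078125
    = 143/128 = 1.1171875
Since 1.1171875 > 1, Kraft's inequality is NOT satisfied.
A prefix code with these lengths CANNOT exist.

Kraft sum = 1.1171875. Not satisfied.


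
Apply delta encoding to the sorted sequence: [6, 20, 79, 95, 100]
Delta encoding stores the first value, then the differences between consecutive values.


First value: 6
Deltas:
  20 - 6 = 14
  79 - 20 = 59
  95 - 79 = 16
  100 - 95 = 5


Delta encoded: [6, 14, 59, 16, 5]


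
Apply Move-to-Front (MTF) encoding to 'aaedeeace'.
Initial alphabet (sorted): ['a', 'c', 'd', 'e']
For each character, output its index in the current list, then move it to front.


MTF encoding:
'a': index 0 in ['a', 'c', 'd', 'e'] -> ['a', 'c', 'd', 'e']
'a': index 0 in ['a', 'c', 'd', 'e'] -> ['a', 'c', 'd', 'e']
'e': index 3 in ['a', 'c', 'd', 'e'] -> ['e', 'a', 'c', 'd']
'd': index 3 in ['e', 'a', 'c', 'd'] -> ['d', 'e', 'a', 'c']
'e': index 1 in ['d', 'e', 'a', 'c'] -> ['e', 'd', 'a', 'c']
'e': index 0 in ['e', 'd', 'a', 'c'] -> ['e', 'd', 'a', 'c']
'a': index 2 in ['e', 'd', 'a', 'c'] -> ['a', 'e', 'd', 'c']
'c': index 3 in ['a', 'e', 'd', 'c'] -> ['c', 'a', 'e', 'd']
'e': index 2 in ['c', 'a', 'e', 'd'] -> ['e', 'c', 'a', 'd']


Output: [0, 0, 3, 3, 1, 0, 2, 3, 2]


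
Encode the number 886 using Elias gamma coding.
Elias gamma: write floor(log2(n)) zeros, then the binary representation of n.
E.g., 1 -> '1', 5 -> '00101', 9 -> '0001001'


num_bits = floor(log2(886)) + 1 = 10
leading_zeros = num_bits - 1 = 9
binary(886) = 1101110110

Elias gamma(886) = '000000000' + '1101110110' = 0000000001101110110 (19 bits)


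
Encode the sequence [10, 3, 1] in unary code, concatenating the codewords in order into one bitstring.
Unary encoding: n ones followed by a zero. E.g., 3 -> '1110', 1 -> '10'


Encode each number as n ones followed by a terminating 0:
  10 -> 11111111110 (11 bits)
  3 -> 1110 (4 bits)
  1 -> 10 (2 bits)
Total length = 11 + 4 + 2 = 17 bits.

Unary([10, 3, 1]) = 11111111110111010 (17 bits)


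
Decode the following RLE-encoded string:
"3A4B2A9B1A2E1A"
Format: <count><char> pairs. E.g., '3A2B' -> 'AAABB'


Expanding each <count><char> pair:
  3A -> 'AAA'
  4B -> 'BBBB'
  2A -> 'AA'
  9B -> 'BBBBBBBBB'
  1A -> 'A'
  2E -> 'EE'
  1A -> 'A'

Decoded = AAABBBBAABBBBBBBBBAEEA


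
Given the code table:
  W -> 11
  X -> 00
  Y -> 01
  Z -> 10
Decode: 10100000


Decoding:
10 -> Z
10 -> Z
00 -> X
00 -> X


Result: ZZXX


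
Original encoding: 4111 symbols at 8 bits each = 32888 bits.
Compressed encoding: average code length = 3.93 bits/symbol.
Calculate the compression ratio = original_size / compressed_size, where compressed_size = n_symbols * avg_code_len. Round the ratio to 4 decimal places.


original_size = n_symbols * orig_bits = 4111 * 8 = 32888 bits
compressed_size = n_symbols * avg_code_len = 4111 * 3.93 = 16156.23 bits
ratio = original_size / compressed_size = 32888 / 16156.23 = 2.0356

Compression ratio = 2.0356


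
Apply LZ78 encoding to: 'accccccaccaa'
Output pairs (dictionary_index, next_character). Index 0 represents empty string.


LZ78 encoding steps:
Dictionary: {0: ''}
Step 1: w='' (idx 0), next='a' -> output (0, 'a'), add 'a' as idx 1
Step 2: w='' (idx 0), next='c' -> output (0, 'c'), add 'c' as idx 2
Step 3: w='c' (idx 2), next='c' -> output (2, 'c'), add 'cc' as idx 3
Step 4: w='cc' (idx 3), next='c' -> output (3, 'c'), add 'ccc' as idx 4
Step 5: w='a' (idx 1), next='c' -> output (1, 'c'), add 'ac' as idx 5
Step 6: w='c' (idx 2), next='a' -> output (2, 'a'), add 'ca' as idx 6
Step 7: w='a' (idx 1), end of input -> output (1, '')


Encoded: [(0, 'a'), (0, 'c'), (2, 'c'), (3, 'c'), (1, 'c'), (2, 'a'), (1, '')]


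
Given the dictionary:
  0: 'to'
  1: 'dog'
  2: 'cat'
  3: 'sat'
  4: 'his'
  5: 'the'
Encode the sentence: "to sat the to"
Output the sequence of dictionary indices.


Look up each word in the dictionary:
  'to' -> 0
  'sat' -> 3
  'the' -> 5
  'to' -> 0

Encoded: [0, 3, 5, 0]


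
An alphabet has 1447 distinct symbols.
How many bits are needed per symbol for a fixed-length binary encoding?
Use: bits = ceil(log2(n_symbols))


log2(1447) = 10.4988
Bracket: 2^10 = 1024 < 1447 <= 2^11 = 2048
So ceil(log2(1447)) = 11

bits = ceil(log2(1447)) = ceil(10.4988) = 11 bits


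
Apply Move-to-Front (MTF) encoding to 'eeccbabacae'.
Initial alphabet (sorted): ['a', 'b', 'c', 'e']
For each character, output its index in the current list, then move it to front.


MTF encoding:
'e': index 3 in ['a', 'b', 'c', 'e'] -> ['e', 'a', 'b', 'c']
'e': index 0 in ['e', 'a', 'b', 'c'] -> ['e', 'a', 'b', 'c']
'c': index 3 in ['e', 'a', 'b', 'c'] -> ['c', 'e', 'a', 'b']
'c': index 0 in ['c', 'e', 'a', 'b'] -> ['c', 'e', 'a', 'b']
'b': index 3 in ['c', 'e', 'a', 'b'] -> ['b', 'c', 'e', 'a']
'a': index 3 in ['b', 'c', 'e', 'a'] -> ['a', 'b', 'c', 'e']
'b': index 1 in ['a', 'b', 'c', 'e'] -> ['b', 'a', 'c', 'e']
'a': index 1 in ['b', 'a', 'c', 'e'] -> ['a', 'b', 'c', 'e']
'c': index 2 in ['a', 'b', 'c', 'e'] -> ['c', 'a', 'b', 'e']
'a': index 1 in ['c', 'a', 'b', 'e'] -> ['a', 'c', 'b', 'e']
'e': index 3 in ['a', 'c', 'b', 'e'] -> ['e', 'a', 'c', 'b']


Output: [3, 0, 3, 0, 3, 3, 1, 1, 2, 1, 3]


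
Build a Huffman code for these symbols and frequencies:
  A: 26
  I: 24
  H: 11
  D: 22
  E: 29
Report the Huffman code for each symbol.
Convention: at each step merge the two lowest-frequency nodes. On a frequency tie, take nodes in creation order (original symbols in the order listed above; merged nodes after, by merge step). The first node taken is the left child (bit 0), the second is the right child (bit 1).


Huffman tree construction:
Step 1: Merge H(11) + D(22) = 33
Step 2: Merge I(24) + A(26) = 50
Step 3: Merge E(29) + (H+D)(33) = 62
Step 4: Merge (I+A)(50) + (E+(H+D))(62) = 112
Read each symbol's code off the tree from the root (left child = 0, right child = 1).

Codes:
  A: 01 (length 2)
  I: 00 (length 2)
  H: 110 (length 3)
  D: 111 (length 3)
  E: 10 (length 2)
Average code length: 257/112 = 2.2946 bits/symbol


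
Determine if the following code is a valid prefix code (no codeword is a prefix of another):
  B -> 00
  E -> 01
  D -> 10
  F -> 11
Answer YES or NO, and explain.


Checking each pair (does one codeword prefix another?):
  B='00' vs E='01': no prefix
  B='00' vs D='10': no prefix
  B='00' vs F='11': no prefix
  E='01' vs B='00': no prefix
  E='01' vs D='10': no prefix
  E='01' vs F='11': no prefix
  D='10' vs B='00': no prefix
  D='10' vs E='01': no prefix
  D='10' vs F='11': no prefix
  F='11' vs B='00': no prefix
  F='11' vs E='01': no prefix
  F='11' vs D='10': no prefix
No violation found over all pairs.

YES -- this is a valid prefix code. No codeword is a prefix of any other codeword.


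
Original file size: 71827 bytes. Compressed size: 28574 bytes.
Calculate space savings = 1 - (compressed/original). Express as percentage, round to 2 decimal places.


ratio = compressed/original = 28574/71827 = 0.397817
savings = 1 - ratio = 1 - 0.397817 = 0.602183
as a percentage: 0.602183 * 100 = 60.22%

Space savings = 1 - 28574/71827 = 60.22%


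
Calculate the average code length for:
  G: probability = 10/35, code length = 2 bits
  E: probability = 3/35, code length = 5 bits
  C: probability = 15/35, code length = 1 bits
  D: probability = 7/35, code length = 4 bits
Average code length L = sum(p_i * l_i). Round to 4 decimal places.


Weighted contributions p_i * l_i:
  G: (10/35) * 2 = 20/35
  E: (3/35) * 5 = 15/35
  C: (15/35) * 1 = 15/35
  D: (7/35) * 4 = 28/35
Sum = (20 + 15 + 15 + 28)/35 = 78/35

L = 78/35 = 2.2286 bits/symbol


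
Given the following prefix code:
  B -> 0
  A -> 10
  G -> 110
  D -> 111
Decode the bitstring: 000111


Decoding step by step:
Bits 0 -> B
Bits 0 -> B
Bits 0 -> B
Bits 111 -> D


Decoded message: BBBD


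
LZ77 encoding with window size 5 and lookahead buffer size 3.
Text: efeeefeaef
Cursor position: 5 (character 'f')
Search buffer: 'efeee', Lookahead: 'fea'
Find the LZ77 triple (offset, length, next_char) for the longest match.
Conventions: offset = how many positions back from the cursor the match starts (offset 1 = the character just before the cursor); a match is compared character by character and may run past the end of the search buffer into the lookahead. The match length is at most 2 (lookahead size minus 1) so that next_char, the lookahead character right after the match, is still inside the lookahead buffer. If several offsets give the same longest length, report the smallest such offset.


Try each offset into the search buffer:
  offset=1 (pos 4, char 'e'): match length 0
  offset=2 (pos 3, char 'e'): match length 0
  offset=3 (pos 2, char 'e'): match length 0
  offset=4 (pos 1, char 'f'): match length 2
  offset=5 (pos 0, char 'e'): match length 0
Longest match has length 2 at offset 4.
next_char = character at position 5 + 2 = 7 -> 'a'

Best match: offset=4, length=2 (matching 'fe' starting at position 1)
LZ77 triple: (4, 2, 'a')


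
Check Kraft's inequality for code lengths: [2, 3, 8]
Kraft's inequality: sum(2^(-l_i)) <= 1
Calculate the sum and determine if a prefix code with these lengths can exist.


Sum = 2^(-2) + 2^(-3) + 2^(-8)
    = 0.25 + 0.125 + 0.00390625
    = 97/256 = 0.37890625
Since 0.37890625 <= 1, Kraft's inequality IS satisfied.
A prefix code with these lengths CAN exist.

Kraft sum = 0.37890625. Satisfied.


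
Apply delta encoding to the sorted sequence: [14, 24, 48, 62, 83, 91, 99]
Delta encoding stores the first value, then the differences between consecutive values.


First value: 14
Deltas:
  24 - 14 = 10
  48 - 24 = 24
  62 - 48 = 14
  83 - 62 = 21
  91 - 83 = 8
  99 - 91 = 8


Delta encoded: [14, 10, 24, 14, 21, 8, 8]


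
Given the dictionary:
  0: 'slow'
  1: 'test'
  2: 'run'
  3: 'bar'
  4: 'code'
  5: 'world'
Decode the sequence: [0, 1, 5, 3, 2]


Look up each index in the dictionary:
  0 -> 'slow'
  1 -> 'test'
  5 -> 'world'
  3 -> 'bar'
  2 -> 'run'

Decoded: "slow test world bar run"


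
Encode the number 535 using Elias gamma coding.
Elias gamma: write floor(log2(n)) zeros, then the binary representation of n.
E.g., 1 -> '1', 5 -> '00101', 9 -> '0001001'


num_bits = floor(log2(535)) + 1 = 10
leading_zeros = num_bits - 1 = 9
binary(535) = 1000010111

Elias gamma(535) = '000000000' + '1000010111' = 0000000001000010111 (19 bits)


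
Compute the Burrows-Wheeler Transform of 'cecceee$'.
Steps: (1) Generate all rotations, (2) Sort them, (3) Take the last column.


Rotations (sorted):
  0: $cecceee -> last char: e
  1: cceee$ce -> last char: e
  2: cecceee$ -> last char: $
  3: ceee$cec -> last char: c
  4: e$ceccee -> last char: e
  5: ecceee$c -> last char: c
  6: ee$cecce -> last char: e
  7: eee$cecc -> last char: c


BWT = ee$cecec


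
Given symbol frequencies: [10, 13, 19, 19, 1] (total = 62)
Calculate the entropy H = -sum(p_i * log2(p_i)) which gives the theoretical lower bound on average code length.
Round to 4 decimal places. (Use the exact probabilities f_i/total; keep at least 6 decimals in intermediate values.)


Per-symbol terms -p_i * log2(p_i) with p_i = f_i/62:
  p = 10/62 = 0.161290: log2(p) = -2.632268, -p*log2(p) = 0.424559
  p = 13/62 = 0.209677: log2(p) = -2.253757, -p*log2(p) = 0.472562
  p = 19/62 = 0.306452: log2(p) = -1.706269, -p*log2(p) = 0.522889
  p = 19/62 = 0.306452: log2(p) = -1.706269, -p*log2(p) = 0.522889
  p = 1/62 = 0.016129: log2(p) = -5.954196, -p*log2(p) = 0.096035
H = 0.424559 + 0.472562 + 0.522889 + 0.522889 + 0.096035 = 2.038934

H = 2.0389 bits/symbol


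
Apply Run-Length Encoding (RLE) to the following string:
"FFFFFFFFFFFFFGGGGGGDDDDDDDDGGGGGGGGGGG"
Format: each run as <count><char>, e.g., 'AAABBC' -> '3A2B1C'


Scanning runs left to right:
  i=0: run of 'F' x 13 -> '13F'
  i=13: run of 'G' x 6 -> '6G'
  i=19: run of 'D' x 8 -> '8D'
  i=27: run of 'G' x 11 -> '11G'

RLE = 13F6G8D11G


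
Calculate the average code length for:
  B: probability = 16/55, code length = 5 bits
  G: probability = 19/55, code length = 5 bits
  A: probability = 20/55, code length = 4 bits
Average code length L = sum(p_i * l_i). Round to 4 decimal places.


Weighted contributions p_i * l_i:
  B: (16/55) * 5 = 80/55
  G: (19/55) * 5 = 95/55
  A: (20/55) * 4 = 80/55
Sum = (80 + 95 + 80)/55 = 255/55

L = 255/55 = 4.6364 bits/symbol


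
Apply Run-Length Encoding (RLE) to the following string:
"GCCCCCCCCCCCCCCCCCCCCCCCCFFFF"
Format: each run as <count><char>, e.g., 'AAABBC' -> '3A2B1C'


Scanning runs left to right:
  i=0: run of 'G' x 1 -> '1G'
  i=1: run of 'C' x 24 -> '24C'
  i=25: run of 'F' x 4 -> '4F'

RLE = 1G24C4F


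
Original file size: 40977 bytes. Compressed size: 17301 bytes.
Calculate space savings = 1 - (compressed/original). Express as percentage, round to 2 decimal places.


ratio = compressed/original = 17301/40977 = 0.422212
savings = 1 - ratio = 1 - 0.422212 = 0.577788
as a percentage: 0.577788 * 100 = 57.78%

Space savings = 1 - 17301/40977 = 57.78%


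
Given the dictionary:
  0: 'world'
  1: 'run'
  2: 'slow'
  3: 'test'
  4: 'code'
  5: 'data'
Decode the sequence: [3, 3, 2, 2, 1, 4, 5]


Look up each index in the dictionary:
  3 -> 'test'
  3 -> 'test'
  2 -> 'slow'
  2 -> 'slow'
  1 -> 'run'
  4 -> 'code'
  5 -> 'data'

Decoded: "test test slow slow run code data"


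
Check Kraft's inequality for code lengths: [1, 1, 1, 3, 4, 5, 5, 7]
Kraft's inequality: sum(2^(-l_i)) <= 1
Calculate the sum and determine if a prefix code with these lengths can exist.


Sum = 2^(-1) + 2^(-1) + 2^(-1) + 2^(-3) + 2^(-4) + 2^(-5) + 2^(-5) + 2^(-7)
    = 0.5 + 0.5 + 0.5 + 0.125 + 0.0625 + 0.03125 + 0.03125 + 0.0078125
    = 225/128 = 1.7578125
Since 1.7578125 > 1, Kraft's inequality is NOT satisfied.
A prefix code with these lengths CANNOT exist.

Kraft sum = 1.7578125. Not satisfied.


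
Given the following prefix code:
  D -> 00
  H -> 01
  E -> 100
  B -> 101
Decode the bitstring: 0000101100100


Decoding step by step:
Bits 00 -> D
Bits 00 -> D
Bits 101 -> B
Bits 100 -> E
Bits 100 -> E


Decoded message: DDBEE


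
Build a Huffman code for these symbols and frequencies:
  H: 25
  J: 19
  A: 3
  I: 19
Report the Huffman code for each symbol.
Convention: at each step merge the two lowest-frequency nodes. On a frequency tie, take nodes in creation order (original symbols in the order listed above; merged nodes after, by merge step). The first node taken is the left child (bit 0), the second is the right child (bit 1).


Huffman tree construction:
Step 1: Merge A(3) + J(19) = 22
Step 2: Merge I(19) + (A+J)(22) = 41
Step 3: Merge H(25) + (I+(A+J))(41) = 66
Read each symbol's code off the tree from the root (left child = 0, right child = 1).

Codes:
  H: 0 (length 1)
  J: 111 (length 3)
  A: 110 (length 3)
  I: 10 (length 2)
Average code length: 129/66 = 1.9545 bits/symbol


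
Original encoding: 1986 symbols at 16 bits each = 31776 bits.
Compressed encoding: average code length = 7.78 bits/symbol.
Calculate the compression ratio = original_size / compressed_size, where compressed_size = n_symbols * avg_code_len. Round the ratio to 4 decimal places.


original_size = n_symbols * orig_bits = 1986 * 16 = 31776 bits
compressed_size = n_symbols * avg_code_len = 1986 * 7.78 = 15451.08 bits
ratio = original_size / compressed_size = 31776 / 15451.08 = 2.0566

Compression ratio = 2.0566


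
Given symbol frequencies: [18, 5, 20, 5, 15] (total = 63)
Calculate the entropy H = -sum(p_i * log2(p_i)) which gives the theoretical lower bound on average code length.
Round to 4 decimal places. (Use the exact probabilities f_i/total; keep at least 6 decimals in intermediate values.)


Per-symbol terms -p_i * log2(p_i) with p_i = f_i/63:
  p = 18/63 = 0.285714: log2(p) = -1.807355, -p*log2(p) = 0.516387
  p = 5/63 = 0.079365: log2(p) = -3.655352, -p*log2(p) = 0.290107
  p = 20/63 = 0.317460: log2(p) = -1.655352, -p*log2(p) = 0.525509
  p = 5/63 = 0.079365: log2(p) = -3.655352, -p*log2(p) = 0.290107
  p = 15/63 = 0.238095: log2(p) = -2.070389, -p*log2(p) = 0.492950
H = 0.516387 + 0.290107 + 0.525509 + 0.290107 + 0.492950 = 2.115060

H = 2.1151 bits/symbol


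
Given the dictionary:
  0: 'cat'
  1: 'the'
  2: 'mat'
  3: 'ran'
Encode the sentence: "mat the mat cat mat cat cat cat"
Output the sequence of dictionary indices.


Look up each word in the dictionary:
  'mat' -> 2
  'the' -> 1
  'mat' -> 2
  'cat' -> 0
  'mat' -> 2
  'cat' -> 0
  'cat' -> 0
  'cat' -> 0

Encoded: [2, 1, 2, 0, 2, 0, 0, 0]


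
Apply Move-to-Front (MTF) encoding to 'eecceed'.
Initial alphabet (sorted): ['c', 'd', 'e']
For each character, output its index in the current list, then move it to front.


MTF encoding:
'e': index 2 in ['c', 'd', 'e'] -> ['e', 'c', 'd']
'e': index 0 in ['e', 'c', 'd'] -> ['e', 'c', 'd']
'c': index 1 in ['e', 'c', 'd'] -> ['c', 'e', 'd']
'c': index 0 in ['c', 'e', 'd'] -> ['c', 'e', 'd']
'e': index 1 in ['c', 'e', 'd'] -> ['e', 'c', 'd']
'e': index 0 in ['e', 'c', 'd'] -> ['e', 'c', 'd']
'd': index 2 in ['e', 'c', 'd'] -> ['d', 'e', 'c']


Output: [2, 0, 1, 0, 1, 0, 2]


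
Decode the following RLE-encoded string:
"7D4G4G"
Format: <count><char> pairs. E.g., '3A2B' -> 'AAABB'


Expanding each <count><char> pair:
  7D -> 'DDDDDDD'
  4G -> 'GGGG'
  4G -> 'GGGG'

Decoded = DDDDDDDGGGGGGGG


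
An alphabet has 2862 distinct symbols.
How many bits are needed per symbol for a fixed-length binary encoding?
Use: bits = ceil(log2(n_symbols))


log2(2862) = 11.4828
Bracket: 2^11 = 2048 < 2862 <= 2^12 = 4096
So ceil(log2(2862)) = 12

bits = ceil(log2(2862)) = ceil(11.4828) = 12 bits


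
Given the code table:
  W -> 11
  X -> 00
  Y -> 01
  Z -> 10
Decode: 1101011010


Decoding:
11 -> W
01 -> Y
01 -> Y
10 -> Z
10 -> Z


Result: WYYZZ


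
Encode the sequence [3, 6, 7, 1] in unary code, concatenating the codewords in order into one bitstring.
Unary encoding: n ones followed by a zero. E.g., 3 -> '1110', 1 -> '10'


Encode each number as n ones followed by a terminating 0:
  3 -> 1110 (4 bits)
  6 -> 1111110 (7 bits)
  7 -> 11111110 (8 bits)
  1 -> 10 (2 bits)
Total length = 4 + 7 + 8 + 2 = 21 bits.

Unary([3, 6, 7, 1]) = 111011111101111111010 (21 bits)


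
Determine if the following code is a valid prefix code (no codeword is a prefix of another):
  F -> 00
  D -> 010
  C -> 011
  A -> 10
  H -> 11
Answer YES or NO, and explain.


Checking each pair (does one codeword prefix another?):
  F='00' vs D='010': no prefix
  F='00' vs C='011': no prefix
  F='00' vs A='10': no prefix
  F='00' vs H='11': no prefix
  D='010' vs F='00': no prefix
  D='010' vs C='011': no prefix
  D='010' vs A='10': no prefix
  D='010' vs H='11': no prefix
  C='011' vs F='00': no prefix
  C='011' vs D='010': no prefix
  C='011' vs A='10': no prefix
  C='011' vs H='11': no prefix
  A='10' vs F='00': no prefix
  A='10' vs D='010': no prefix
  A='10' vs C='011': no prefix
  A='10' vs H='11': no prefix
  H='11' vs F='00': no prefix
  H='11' vs D='010': no prefix
  H='11' vs C='011': no prefix
  H='11' vs A='10': no prefix
No violation found over all pairs.

YES -- this is a valid prefix code. No codeword is a prefix of any other codeword.


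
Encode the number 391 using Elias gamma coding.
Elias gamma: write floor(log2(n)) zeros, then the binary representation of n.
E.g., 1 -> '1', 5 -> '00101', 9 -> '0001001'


num_bits = floor(log2(391)) + 1 = 9
leading_zeros = num_bits - 1 = 8
binary(391) = 110000111

Elias gamma(391) = '00000000' + '110000111' = 00000000110000111 (17 bits)


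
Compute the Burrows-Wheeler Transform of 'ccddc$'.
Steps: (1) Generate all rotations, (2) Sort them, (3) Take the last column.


Rotations (sorted):
  0: $ccddc -> last char: c
  1: c$ccdd -> last char: d
  2: ccddc$ -> last char: $
  3: cddc$c -> last char: c
  4: dc$ccd -> last char: d
  5: ddc$cc -> last char: c


BWT = cd$cdc


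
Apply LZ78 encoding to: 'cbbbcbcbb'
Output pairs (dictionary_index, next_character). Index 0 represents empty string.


LZ78 encoding steps:
Dictionary: {0: ''}
Step 1: w='' (idx 0), next='c' -> output (0, 'c'), add 'c' as idx 1
Step 2: w='' (idx 0), next='b' -> output (0, 'b'), add 'b' as idx 2
Step 3: w='b' (idx 2), next='b' -> output (2, 'b'), add 'bb' as idx 3
Step 4: w='c' (idx 1), next='b' -> output (1, 'b'), add 'cb' as idx 4
Step 5: w='cb' (idx 4), next='b' -> output (4, 'b'), add 'cbb' as idx 5


Encoded: [(0, 'c'), (0, 'b'), (2, 'b'), (1, 'b'), (4, 'b')]


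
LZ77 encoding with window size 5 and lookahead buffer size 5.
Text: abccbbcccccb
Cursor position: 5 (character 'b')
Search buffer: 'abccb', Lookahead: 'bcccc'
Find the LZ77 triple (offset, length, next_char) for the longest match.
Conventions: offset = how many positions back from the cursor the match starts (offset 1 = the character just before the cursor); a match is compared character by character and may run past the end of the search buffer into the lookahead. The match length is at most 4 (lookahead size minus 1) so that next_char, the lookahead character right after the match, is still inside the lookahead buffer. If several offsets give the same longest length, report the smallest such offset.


Try each offset into the search buffer:
  offset=1 (pos 4, char 'b'): match length 1
  offset=2 (pos 3, char 'c'): match length 0
  offset=3 (pos 2, char 'c'): match length 0
  offset=4 (pos 1, char 'b'): match length 3
  offset=5 (pos 0, char 'a'): match length 0
Longest match has length 3 at offset 4.
next_char = character at position 5 + 3 = 8 -> 'c'

Best match: offset=4, length=3 (matching 'bcc' starting at position 1)
LZ77 triple: (4, 3, 'c')


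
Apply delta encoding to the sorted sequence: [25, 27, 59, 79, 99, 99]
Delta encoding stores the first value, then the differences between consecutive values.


First value: 25
Deltas:
  27 - 25 = 2
  59 - 27 = 32
  79 - 59 = 20
  99 - 79 = 20
  99 - 99 = 0


Delta encoded: [25, 2, 32, 20, 20, 0]


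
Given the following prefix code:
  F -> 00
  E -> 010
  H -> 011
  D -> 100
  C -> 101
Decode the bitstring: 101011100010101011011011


Decoding step by step:
Bits 101 -> C
Bits 011 -> H
Bits 100 -> D
Bits 010 -> E
Bits 101 -> C
Bits 011 -> H
Bits 011 -> H
Bits 011 -> H


Decoded message: CHDECHHH


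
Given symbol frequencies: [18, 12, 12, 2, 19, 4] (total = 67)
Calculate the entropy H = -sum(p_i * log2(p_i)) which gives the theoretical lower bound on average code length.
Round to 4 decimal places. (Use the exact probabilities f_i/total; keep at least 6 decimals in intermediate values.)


Per-symbol terms -p_i * log2(p_i) with p_i = f_i/67:
  p = 18/67 = 0.268657: log2(p) = -1.896164, -p*log2(p) = 0.509417
  p = 12/67 = 0.179104: log2(p) = -2.481127, -p*log2(p) = 0.444381
  p = 12/67 = 0.179104: log2(p) = -2.481127, -p*log2(p) = 0.444381
  p = 2/67 = 0.029851: log2(p) = -5.066089, -p*log2(p) = 0.151227
  p = 19/67 = 0.283582: log2(p) = -1.818162, -p*log2(p) = 0.515598
  p = 4/67 = 0.059701: log2(p) = -4.066089, -p*log2(p) = 0.242752
H = 0.509417 + 0.444381 + 0.444381 + 0.151227 + 0.515598 + 0.242752 = 2.307756

H = 2.3078 bits/symbol


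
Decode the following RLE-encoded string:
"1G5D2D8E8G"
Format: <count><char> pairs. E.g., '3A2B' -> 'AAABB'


Expanding each <count><char> pair:
  1G -> 'G'
  5D -> 'DDDDD'
  2D -> 'DD'
  8E -> 'EEEEEEEE'
  8G -> 'GGGGGGGG'

Decoded = GDDDDDDDEEEEEEEEGGGGGGGG


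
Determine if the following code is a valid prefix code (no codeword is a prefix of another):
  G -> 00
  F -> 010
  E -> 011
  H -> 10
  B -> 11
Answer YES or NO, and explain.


Checking each pair (does one codeword prefix another?):
  G='00' vs F='010': no prefix
  G='00' vs E='011': no prefix
  G='00' vs H='10': no prefix
  G='00' vs B='11': no prefix
  F='010' vs G='00': no prefix
  F='010' vs E='011': no prefix
  F='010' vs H='10': no prefix
  F='010' vs B='11': no prefix
  E='011' vs G='00': no prefix
  E='011' vs F='010': no prefix
  E='011' vs H='10': no prefix
  E='011' vs B='11': no prefix
  H='10' vs G='00': no prefix
  H='10' vs F='010': no prefix
  H='10' vs E='011': no prefix
  H='10' vs B='11': no prefix
  B='11' vs G='00': no prefix
  B='11' vs F='010': no prefix
  B='11' vs E='011': no prefix
  B='11' vs H='10': no prefix
No violation found over all pairs.

YES -- this is a valid prefix code. No codeword is a prefix of any other codeword.


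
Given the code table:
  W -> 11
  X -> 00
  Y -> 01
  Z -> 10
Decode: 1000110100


Decoding:
10 -> Z
00 -> X
11 -> W
01 -> Y
00 -> X


Result: ZXWYX


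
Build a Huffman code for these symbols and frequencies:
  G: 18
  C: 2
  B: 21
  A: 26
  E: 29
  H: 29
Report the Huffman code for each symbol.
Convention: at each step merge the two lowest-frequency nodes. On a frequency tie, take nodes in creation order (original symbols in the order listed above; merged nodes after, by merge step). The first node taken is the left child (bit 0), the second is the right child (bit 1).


Huffman tree construction:
Step 1: Merge C(2) + G(18) = 20
Step 2: Merge (C+G)(20) + B(21) = 41
Step 3: Merge A(26) + E(29) = 55
Step 4: Merge H(29) + ((C+G)+B)(41) = 70
Step 5: Merge (A+E)(55) + (H+((C+G)+B))(70) = 125
Read each symbol's code off the tree from the root (left child = 0, right child = 1).

Codes:
  G: 1101 (length 4)
  C: 1100 (length 4)
  B: 111 (length 3)
  A: 00 (length 2)
  E: 01 (length 2)
  H: 10 (length 2)
Average code length: 311/125 = 2.4880 bits/symbol


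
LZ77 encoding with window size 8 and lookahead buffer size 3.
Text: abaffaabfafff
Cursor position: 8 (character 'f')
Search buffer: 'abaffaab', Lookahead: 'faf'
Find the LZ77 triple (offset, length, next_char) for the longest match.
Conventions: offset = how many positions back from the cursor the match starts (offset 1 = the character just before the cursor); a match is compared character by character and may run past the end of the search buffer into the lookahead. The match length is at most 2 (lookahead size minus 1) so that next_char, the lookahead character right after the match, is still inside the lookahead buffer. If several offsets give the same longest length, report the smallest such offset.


Try each offset into the search buffer:
  offset=1 (pos 7, char 'b'): match length 0
  offset=2 (pos 6, char 'a'): match length 0
  offset=3 (pos 5, char 'a'): match length 0
  offset=4 (pos 4, char 'f'): match length 2
  offset=5 (pos 3, char 'f'): match length 1
  offset=6 (pos 2, char 'a'): match length 0
  offset=7 (pos 1, char 'b'): match length 0
  offset=8 (pos 0, char 'a'): match length 0
Longest match has length 2 at offset 4.
next_char = character at position 8 + 2 = 10 -> 'f'

Best match: offset=4, length=2 (matching 'fa' starting at position 4)
LZ77 triple: (4, 2, 'f')
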